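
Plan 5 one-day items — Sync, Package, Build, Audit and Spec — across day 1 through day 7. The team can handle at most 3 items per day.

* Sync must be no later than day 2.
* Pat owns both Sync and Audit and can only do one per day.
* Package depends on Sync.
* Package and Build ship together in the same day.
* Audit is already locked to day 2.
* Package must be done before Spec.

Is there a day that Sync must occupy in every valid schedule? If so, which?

Sync's window is day 1–day 2.
Audit is fixed at day 2, and Sync can't share a day with Audit.
So Sync must be day 1.

day 1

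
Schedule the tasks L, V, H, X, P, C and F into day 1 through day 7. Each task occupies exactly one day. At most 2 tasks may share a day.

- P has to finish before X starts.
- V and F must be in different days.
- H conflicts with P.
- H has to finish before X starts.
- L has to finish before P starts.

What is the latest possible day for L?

Downstream work caps L at day 5.
L at day 5 is achievable: L=day 5, C=day 2, P=day 6, X=day 7, F=day 2, V=day 1, H=day 1.

day 5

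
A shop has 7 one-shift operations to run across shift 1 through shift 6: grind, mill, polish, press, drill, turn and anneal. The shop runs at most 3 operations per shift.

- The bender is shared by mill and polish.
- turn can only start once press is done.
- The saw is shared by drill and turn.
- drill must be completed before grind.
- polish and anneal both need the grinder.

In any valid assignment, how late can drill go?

Downstream work caps drill at shift 5.
drill at shift 5 is achievable: grind -> shift 6; polish -> shift 2; drill -> shift 5; press -> shift 1; mill -> shift 1; anneal -> shift 1; turn -> shift 2.

shift 5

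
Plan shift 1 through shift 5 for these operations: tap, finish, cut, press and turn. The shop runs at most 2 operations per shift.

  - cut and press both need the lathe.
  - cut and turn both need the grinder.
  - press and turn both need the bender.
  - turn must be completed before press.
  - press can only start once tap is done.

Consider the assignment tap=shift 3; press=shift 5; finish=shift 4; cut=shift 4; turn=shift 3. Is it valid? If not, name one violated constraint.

cut and press both need the lathe — holds.
The shop runs at most 2 operations per shift — holds.
cut and turn both need the grinder — holds.
turn must be completed before press — holds.
press can only start once tap is done — holds.
press and turn both need the bender — holds.

Yes, all constraints hold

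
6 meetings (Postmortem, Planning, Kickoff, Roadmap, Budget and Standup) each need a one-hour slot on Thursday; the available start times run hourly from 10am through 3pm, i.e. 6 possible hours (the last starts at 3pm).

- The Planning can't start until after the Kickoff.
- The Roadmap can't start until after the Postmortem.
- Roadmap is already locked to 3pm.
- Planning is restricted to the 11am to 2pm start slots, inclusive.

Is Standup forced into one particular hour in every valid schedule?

No

Standup can be 10am (e.g. Planning -> 11am; Standup -> 10am; Roadmap -> 3pm; Kickoff -> 10am; Budget -> 10am; Postmortem -> 10am) or 11am (e.g. Roadmap -> 3pm; Postmortem -> 10am; Kickoff -> 10am; Budget -> 10am; Standup -> 11am; Planning -> 11am).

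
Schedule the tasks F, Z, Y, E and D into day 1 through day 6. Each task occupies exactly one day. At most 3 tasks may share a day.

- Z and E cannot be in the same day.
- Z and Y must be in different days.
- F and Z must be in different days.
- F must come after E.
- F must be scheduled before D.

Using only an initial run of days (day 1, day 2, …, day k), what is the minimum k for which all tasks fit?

3

The precedence chain requires at least 3 distinct days.
With at most 3 per day and 5 tasks, at least 2 days are needed.
3 works (last occupied day: day 3): for example F -> day 2; Z -> day 3; Y -> day 1; D -> day 3; E -> day 1.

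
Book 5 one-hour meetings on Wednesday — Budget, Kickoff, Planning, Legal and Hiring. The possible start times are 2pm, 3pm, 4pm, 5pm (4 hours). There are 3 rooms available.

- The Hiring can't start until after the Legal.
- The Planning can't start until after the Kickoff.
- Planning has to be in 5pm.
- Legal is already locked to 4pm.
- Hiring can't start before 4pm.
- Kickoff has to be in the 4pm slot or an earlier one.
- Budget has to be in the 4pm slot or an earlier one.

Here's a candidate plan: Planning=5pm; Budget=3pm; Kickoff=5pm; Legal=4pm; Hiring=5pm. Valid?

The Planning can't start until after the Kickoff — violated.
Planning has to be in 5pm — holds.
Kickoff has to be in the 4pm slot or an earlier one — violated.
There are 3 rooms available — holds.
Budget has to be in the 4pm slot or an earlier one — holds.
The Hiring can't start until after the Legal — holds.
Legal is already locked to 4pm — holds.
Hiring can't start before 4pm — holds.

No. Kickoff has to be in the 4pm slot or an earlier one is not satisfied.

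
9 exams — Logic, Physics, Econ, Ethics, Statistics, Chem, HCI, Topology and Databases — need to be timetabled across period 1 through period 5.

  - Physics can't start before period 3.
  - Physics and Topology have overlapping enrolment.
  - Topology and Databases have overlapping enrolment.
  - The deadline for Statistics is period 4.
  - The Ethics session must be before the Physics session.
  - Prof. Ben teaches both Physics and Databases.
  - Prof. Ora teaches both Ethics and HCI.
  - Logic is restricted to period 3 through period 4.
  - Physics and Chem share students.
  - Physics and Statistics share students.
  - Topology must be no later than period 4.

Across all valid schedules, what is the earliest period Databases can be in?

Databases at period 1 is achievable: Ethics in period 1; Statistics in period 1; Logic in period 3; Physics in period 3; Topology in period 2; HCI in period 2; Chem in period 1; Econ in period 1; Databases in period 1.

period 1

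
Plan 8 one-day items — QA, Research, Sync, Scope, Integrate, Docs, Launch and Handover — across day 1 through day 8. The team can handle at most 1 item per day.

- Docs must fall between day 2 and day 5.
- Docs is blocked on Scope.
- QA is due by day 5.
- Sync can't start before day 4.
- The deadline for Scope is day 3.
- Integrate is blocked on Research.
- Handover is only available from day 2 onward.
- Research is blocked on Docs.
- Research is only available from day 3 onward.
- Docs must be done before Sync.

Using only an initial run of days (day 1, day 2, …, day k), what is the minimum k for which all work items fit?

The precedence chain requires at least 4 distinct days.
With at most 1 per day and 8 work items, at least 8 days are needed.
8 works (last occupied day: day 8): for example Integrate in day 7; Docs in day 2; Research in day 5; QA in day 3; Handover in day 6; Scope in day 1; Launch in day 8; Sync in day 4.

8 days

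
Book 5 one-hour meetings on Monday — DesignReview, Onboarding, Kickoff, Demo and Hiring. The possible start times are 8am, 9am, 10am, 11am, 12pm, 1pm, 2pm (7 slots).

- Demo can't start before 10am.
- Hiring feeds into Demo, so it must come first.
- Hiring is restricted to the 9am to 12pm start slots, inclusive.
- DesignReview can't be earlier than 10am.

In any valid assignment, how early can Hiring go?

9am

Hiring is available from 9am; Hiring's own window allows nothing later than 12pm.
Hiring at 9am is achievable: Demo -> 10am; DesignReview -> 10am; Kickoff -> 8am; Onboarding -> 8am; Hiring -> 9am.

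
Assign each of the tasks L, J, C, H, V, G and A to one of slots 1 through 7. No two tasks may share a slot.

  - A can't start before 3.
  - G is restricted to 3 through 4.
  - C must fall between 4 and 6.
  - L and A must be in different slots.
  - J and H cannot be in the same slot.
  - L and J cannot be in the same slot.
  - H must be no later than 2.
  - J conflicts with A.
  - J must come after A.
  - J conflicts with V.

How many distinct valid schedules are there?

60

Splitting on J: it can be 5 (8), 6 (12), 7 (40). Listing each branch's schedules as (L, C, H, V, G, A):
J=5: (1,6,2,7,3,4) (1,6,2,7,4,3) (2,6,1,7,3,4) (2,6,1,7,4,3) (7,6,1,2,3,4) (7,6,1,2,4,3) (7,6,2,1,3,4) (7,6,2,1,4,3) — 8.
J=6: (1,4,2,7,3,5) (1,5,2,7,3,4) (1,5,2,7,4,3) (2,4,1,7,3,5) (2,5,1,7,3,4) (2,5,1,7,4,3) (7,4,1,2,3,5) (7,4,2,1,3,5) (7,5,1,2,3,4) (7,5,1,2,4,3) (7,5,2,1,3,4) (7,5,2,1,4,3) — 12.
J=7: (1,4,2,5,3,6) (1,4,2,6,3,5) (1,5,2,3,4,6) (1,5,2,4,3,6) (1,5,2,6,3,4) (1,5,2,6,4,3) (1,6,2,3,4,5) (1,6,2,4,3,5) (1,6,2,5,3,4) (1,6,2,5,4,3) (2,4,1,5,3,6) (2,4,1,6,3,5) (2,5,1,3,4,6) (2,5,1,4,3,6) (2,5,1,6,3,4) (2,5,1,6,4,3) (2,6,1,3,4,5) (2,6,1,4,3,5) (2,6,1,5,3,4) (2,6,1,5,4,3) (3,5,1,2,4,6) (3,5,2,1,4,6) (3,6,1,2,4,5) (3,6,2,1,4,5) (4,5,1,2,3,6) (4,5,2,1,3,6) (4,6,1,2,3,5) (4,6,2,1,3,5) (5,4,1,2,3,6) (5,4,2,1,3,6) (5,6,1,2,3,4) (5,6,1,2,4,3) (5,6,2,1,3,4) (5,6,2,1,4,3) (6,4,1,2,3,5) (6,4,2,1,3,5) (6,5,1,2,3,4) (6,5,1,2,4,3) (6,5,2,1,3,4) (6,5,2,1,4,3) — 40.
Summing: 8 + 12 + 40 = 60.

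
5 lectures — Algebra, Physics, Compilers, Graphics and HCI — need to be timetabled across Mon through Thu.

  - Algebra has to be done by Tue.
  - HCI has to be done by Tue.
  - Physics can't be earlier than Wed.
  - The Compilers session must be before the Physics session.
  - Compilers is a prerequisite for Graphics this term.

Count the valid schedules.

44

Splitting on Algebra: it can be Mon (22), Tue (22). Listing each branch's schedules as (Physics, Compilers, Graphics, HCI):
Algebra=Mon: (Wed,Mon,Tue,Mon) (Wed,Mon,Tue,Tue) (Wed,Mon,Wed,Mon) (Wed,Mon,Wed,Tue) (Wed,Mon,Thu,Mon) (Wed,Mon,Thu,Tue) (Wed,Tue,Wed,Mon) (Wed,Tue,Wed,Tue) (Wed,Tue,Thu,Mon) (Wed,Tue,Thu,Tue) (Thu,Mon,Tue,Mon) (Thu,Mon,Tue,Tue) (Thu,Mon,Wed,Mon) (Thu,Mon,Wed,Tue) (Thu,Mon,Thu,Mon) (Thu,Mon,Thu,Tue) (Thu,Tue,Wed,Mon) (Thu,Tue,Wed,Tue) (Thu,Tue,Thu,Mon) (Thu,Tue,Thu,Tue) (Thu,Wed,Thu,Mon) (Thu,Wed,Thu,Tue) — 22.
Algebra=Tue: (Wed,Mon,Tue,Mon) (Wed,Mon,Tue,Tue) (Wed,Mon,Wed,Mon) (Wed,Mon,Wed,Tue) (Wed,Mon,Thu,Mon) (Wed,Mon,Thu,Tue) (Wed,Tue,Wed,Mon) (Wed,Tue,Wed,Tue) (Wed,Tue,Thu,Mon) (Wed,Tue,Thu,Tue) (Thu,Mon,Tue,Mon) (Thu,Mon,Tue,Tue) (Thu,Mon,Wed,Mon) (Thu,Mon,Wed,Tue) (Thu,Mon,Thu,Mon) (Thu,Mon,Thu,Tue) (Thu,Tue,Wed,Mon) (Thu,Tue,Wed,Tue) (Thu,Tue,Thu,Mon) (Thu,Tue,Thu,Tue) (Thu,Wed,Thu,Mon) (Thu,Wed,Thu,Tue) — 22.
Summing: 22 + 22 = 44.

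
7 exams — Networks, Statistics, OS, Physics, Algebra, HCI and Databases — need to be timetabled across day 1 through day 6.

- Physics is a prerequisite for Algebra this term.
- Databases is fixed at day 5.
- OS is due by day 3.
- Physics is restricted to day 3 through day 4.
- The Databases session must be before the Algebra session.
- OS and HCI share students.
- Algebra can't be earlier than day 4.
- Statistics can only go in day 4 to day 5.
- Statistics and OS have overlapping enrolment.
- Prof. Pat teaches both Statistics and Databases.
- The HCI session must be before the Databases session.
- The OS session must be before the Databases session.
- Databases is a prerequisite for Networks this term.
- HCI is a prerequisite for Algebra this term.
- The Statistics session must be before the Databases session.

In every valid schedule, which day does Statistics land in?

Statistics's window is day 4–day 5.
Databases is fixed at day 5, and Statistics can't share a day with Databases.
So Statistics must be day 4.

day 4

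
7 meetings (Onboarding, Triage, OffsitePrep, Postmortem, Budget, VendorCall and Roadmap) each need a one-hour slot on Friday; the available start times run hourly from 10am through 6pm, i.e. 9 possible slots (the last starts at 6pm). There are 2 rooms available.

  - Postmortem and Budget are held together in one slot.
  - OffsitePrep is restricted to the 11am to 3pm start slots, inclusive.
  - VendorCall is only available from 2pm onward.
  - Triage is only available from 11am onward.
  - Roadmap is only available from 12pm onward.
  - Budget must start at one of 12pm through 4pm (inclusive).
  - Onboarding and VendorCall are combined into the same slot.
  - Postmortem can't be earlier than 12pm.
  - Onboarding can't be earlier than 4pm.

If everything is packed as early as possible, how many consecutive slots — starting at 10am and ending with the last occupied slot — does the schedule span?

7 slots

With at most 2 per slot and 7 meetings, at least 4 slots are needed.
Onboarding can't be placed before 4pm — that is slot 7 counting from 10am — so the schedule must run through at least 7 slots.
7 works (last occupied slot: 4pm): for example VendorCall=4pm, Budget=12pm, Roadmap=1pm, OffsitePrep=11am, Postmortem=12pm, Triage=11am, Onboarding=4pm.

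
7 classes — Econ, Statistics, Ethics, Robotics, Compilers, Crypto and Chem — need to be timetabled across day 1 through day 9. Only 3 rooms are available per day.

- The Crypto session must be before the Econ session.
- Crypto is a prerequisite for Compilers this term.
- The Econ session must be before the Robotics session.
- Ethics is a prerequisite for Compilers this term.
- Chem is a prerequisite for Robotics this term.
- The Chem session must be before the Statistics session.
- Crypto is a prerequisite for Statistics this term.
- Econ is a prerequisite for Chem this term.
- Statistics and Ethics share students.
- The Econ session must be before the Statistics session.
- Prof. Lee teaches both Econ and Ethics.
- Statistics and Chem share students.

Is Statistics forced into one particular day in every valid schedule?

No

Statistics can be day 4 (e.g. Ethics in day 1; Compilers in day 2; Statistics in day 4; Econ in day 2; Chem in day 3; Robotics in day 4; Crypto in day 1) or day 5 (e.g. Robotics=day 4, Compilers=day 2, Crypto=day 1, Econ=day 2, Chem=day 3, Ethics=day 1, Statistics=day 5).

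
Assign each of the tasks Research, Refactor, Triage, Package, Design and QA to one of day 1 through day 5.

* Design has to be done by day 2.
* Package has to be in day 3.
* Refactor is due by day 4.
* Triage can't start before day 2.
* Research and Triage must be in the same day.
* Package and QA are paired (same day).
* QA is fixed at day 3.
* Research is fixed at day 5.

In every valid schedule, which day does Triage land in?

Triage is available from day 2; Triage must be in the same day as Research, which can't be before day 5, so Triage is at least day 5.
So Triage is pinned to day 5.

day 5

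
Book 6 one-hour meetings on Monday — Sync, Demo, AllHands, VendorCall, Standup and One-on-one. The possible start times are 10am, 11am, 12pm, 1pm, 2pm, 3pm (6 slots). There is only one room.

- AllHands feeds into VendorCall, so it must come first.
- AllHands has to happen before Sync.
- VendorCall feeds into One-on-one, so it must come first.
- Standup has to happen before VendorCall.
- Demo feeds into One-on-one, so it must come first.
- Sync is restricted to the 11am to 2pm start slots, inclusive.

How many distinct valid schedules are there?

25

Splitting on Sync: it can be 11am (3), 12pm (6), 1pm (8), 2pm (8). Listing each branch's schedules as (Demo, AllHands, VendorCall, Standup, One-on-one):
Sync=11am: (12pm,10am,2pm,1pm,3pm) (1pm,10am,2pm,12pm,3pm) (2pm,10am,1pm,12pm,3pm) — 3.
Sync=12pm: (10am,11am,2pm,1pm,3pm) (11am,10am,2pm,1pm,3pm) (1pm,10am,2pm,11am,3pm) (1pm,11am,2pm,10am,3pm) (2pm,10am,1pm,11am,3pm) (2pm,11am,1pm,10am,3pm) — 6.
Sync=1pm: (10am,11am,2pm,12pm,3pm) (10am,12pm,2pm,11am,3pm) (11am,10am,2pm,12pm,3pm) (11am,12pm,2pm,10am,3pm) (12pm,10am,2pm,11am,3pm) (12pm,11am,2pm,10am,3pm) (2pm,10am,12pm,11am,3pm) (2pm,11am,12pm,10am,3pm) — 8.
Sync=2pm: (10am,11am,1pm,12pm,3pm) (10am,12pm,1pm,11am,3pm) (11am,10am,1pm,12pm,3pm) (11am,12pm,1pm,10am,3pm) (12pm,10am,1pm,11am,3pm) (12pm,11am,1pm,10am,3pm) (1pm,10am,12pm,11am,3pm) (1pm,11am,12pm,10am,3pm) — 8.
Summing: 3 + 6 + 8 + 8 = 25.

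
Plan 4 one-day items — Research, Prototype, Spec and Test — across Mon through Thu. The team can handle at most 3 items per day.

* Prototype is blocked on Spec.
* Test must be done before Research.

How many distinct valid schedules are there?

Splitting on Research: it can be Tue (6), Wed (12), Thu (18). Listing each branch's schedules as (Prototype, Spec, Test):
Research=Tue: (Tue,Mon,Mon) (Wed,Mon,Mon) (Wed,Tue,Mon) (Thu,Mon,Mon) (Thu,Tue,Mon) (Thu,Wed,Mon) — 6.
Research=Wed: (Tue,Mon,Mon) (Tue,Mon,Tue) (Wed,Mon,Mon) (Wed,Mon,Tue) (Wed,Tue,Mon) (Wed,Tue,Tue) (Thu,Mon,Mon) (Thu,Mon,Tue) (Thu,Tue,Mon) (Thu,Tue,Tue) (Thu,Wed,Mon) (Thu,Wed,Tue) — 12.
Research=Thu: (Tue,Mon,Mon) (Tue,Mon,Tue) (Tue,Mon,Wed) (Wed,Mon,Mon) (Wed,Mon,Tue) (Wed,Mon,Wed) (Wed,Tue,Mon) (Wed,Tue,Tue) (Wed,Tue,Wed) (Thu,Mon,Mon) (Thu,Mon,Tue) (Thu,Mon,Wed) (Thu,Tue,Mon) (Thu,Tue,Tue) (Thu,Tue,Wed) (Thu,Wed,Mon) (Thu,Wed,Tue) (Thu,Wed,Wed) — 18.
Summing: 6 + 12 + 18 = 36.

36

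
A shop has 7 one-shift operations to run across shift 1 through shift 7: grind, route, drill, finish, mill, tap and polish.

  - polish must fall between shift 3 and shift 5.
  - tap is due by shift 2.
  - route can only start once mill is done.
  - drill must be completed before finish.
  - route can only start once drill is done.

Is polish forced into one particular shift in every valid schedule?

polish can be shift 3 (e.g. route=shift 2, grind=shift 1, finish=shift 2, tap=shift 1, drill=shift 1, mill=shift 1, polish=shift 3) or shift 4 (e.g. drill in shift 1; tap in shift 1; grind in shift 1; finish in shift 2; mill in shift 1; polish in shift 4; route in shift 2).

No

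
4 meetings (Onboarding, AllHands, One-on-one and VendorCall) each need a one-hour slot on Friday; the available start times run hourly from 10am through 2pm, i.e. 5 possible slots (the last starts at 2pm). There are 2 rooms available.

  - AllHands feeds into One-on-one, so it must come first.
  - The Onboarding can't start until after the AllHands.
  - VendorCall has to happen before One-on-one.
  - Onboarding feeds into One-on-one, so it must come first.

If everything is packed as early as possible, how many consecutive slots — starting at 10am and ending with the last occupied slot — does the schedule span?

The precedence chain requires at least 3 distinct slots.
With at most 2 per slot and 4 meetings, at least 2 slots are needed.
3 works (last occupied slot: 12pm): for example VendorCall -> 10am, Onboarding -> 11am, One-on-one -> 12pm, AllHands -> 10am.

3 slots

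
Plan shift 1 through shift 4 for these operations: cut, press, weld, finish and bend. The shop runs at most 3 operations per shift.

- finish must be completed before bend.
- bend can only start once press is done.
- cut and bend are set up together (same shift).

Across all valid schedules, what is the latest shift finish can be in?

Downstream work caps finish at shift 3.
finish at shift 3 is achievable: cut -> shift 4, finish -> shift 3, bend -> shift 4, weld -> shift 1, press -> shift 1.

shift 3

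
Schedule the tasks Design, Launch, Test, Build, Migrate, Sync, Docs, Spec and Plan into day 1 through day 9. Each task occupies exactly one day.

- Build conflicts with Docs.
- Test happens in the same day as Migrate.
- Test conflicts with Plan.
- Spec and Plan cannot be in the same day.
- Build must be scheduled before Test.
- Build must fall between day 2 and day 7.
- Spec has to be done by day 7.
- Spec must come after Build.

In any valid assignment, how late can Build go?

Build is available from day 2; Build's own window allows nothing later than day 7; downstream work caps Build at day 6.
Build at day 6 is achievable: Launch=day 1; Spec=day 7; Sync=day 1; Plan=day 1; Migrate=day 7; Design=day 1; Test=day 7; Docs=day 1; Build=day 6.

day 6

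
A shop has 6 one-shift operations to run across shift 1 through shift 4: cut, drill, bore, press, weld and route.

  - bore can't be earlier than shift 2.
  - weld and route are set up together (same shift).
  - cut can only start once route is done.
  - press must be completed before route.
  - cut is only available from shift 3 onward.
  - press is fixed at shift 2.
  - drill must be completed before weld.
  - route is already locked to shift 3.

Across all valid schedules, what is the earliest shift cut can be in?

Cut is available from shift 3; precedence pushes cut to at least shift 4.
cut at shift 4 is achievable: drill -> shift 1, cut -> shift 4, press -> shift 2, route -> shift 3, bore -> shift 2, weld -> shift 3.

shift 4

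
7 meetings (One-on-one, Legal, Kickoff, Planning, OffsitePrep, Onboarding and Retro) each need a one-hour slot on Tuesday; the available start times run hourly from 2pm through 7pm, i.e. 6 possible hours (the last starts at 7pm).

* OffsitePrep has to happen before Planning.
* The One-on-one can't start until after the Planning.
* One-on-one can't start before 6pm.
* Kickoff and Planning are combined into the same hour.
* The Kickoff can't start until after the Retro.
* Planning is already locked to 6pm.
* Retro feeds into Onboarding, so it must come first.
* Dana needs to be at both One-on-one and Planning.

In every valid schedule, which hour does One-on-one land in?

One-on-one's window is 6pm–7pm.
Planning is fixed at 6pm, and One-on-one can't share a hour with Planning.
So One-on-one must be 7pm.

7pm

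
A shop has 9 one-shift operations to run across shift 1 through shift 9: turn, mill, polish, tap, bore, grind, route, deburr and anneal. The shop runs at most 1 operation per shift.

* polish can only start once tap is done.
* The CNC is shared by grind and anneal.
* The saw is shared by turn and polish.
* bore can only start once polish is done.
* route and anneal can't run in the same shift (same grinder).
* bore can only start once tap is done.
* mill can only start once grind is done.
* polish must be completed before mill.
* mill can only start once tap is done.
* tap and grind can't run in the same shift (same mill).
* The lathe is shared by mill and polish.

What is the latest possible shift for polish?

shift 7

Precedence pushes polish to at least shift 2; downstream work caps polish at shift 8.
polish at shift 7 is achievable: route -> shift 4, grind -> shift 2, bore -> shift 9, turn -> shift 3, mill -> shift 8, polish -> shift 7, tap -> shift 1, anneal -> shift 6, deburr -> shift 5.
Nothing later works — the conflict and capacity constraints rule out every shift after shift 7.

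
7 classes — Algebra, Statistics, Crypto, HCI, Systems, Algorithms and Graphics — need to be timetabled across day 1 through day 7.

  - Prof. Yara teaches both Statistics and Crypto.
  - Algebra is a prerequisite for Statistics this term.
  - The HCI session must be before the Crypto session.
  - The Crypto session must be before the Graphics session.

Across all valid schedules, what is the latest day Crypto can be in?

day 6

Precedence pushes Crypto to at least day 2; downstream work caps Crypto at day 6.
Crypto at day 6 is achievable: HCI=day 1; Graphics=day 7; Statistics=day 2; Systems=day 1; Crypto=day 6; Algorithms=day 1; Algebra=day 1.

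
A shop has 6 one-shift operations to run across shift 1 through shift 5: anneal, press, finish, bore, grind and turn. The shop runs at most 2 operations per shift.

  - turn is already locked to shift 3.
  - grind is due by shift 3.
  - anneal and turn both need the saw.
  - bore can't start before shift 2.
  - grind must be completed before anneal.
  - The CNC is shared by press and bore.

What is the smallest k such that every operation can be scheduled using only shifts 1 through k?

The precedence chain requires at least 2 distinct shifts.
With at most 2 per shift and 6 operations, at least 3 shifts are needed.
turn can't be placed before shift 3, so the schedule must run through at least shift 3.
3 works (last occupied shift: shift 3): for example bore=shift 2, finish=shift 3, anneal=shift 2, grind=shift 1, press=shift 1, turn=shift 3.

3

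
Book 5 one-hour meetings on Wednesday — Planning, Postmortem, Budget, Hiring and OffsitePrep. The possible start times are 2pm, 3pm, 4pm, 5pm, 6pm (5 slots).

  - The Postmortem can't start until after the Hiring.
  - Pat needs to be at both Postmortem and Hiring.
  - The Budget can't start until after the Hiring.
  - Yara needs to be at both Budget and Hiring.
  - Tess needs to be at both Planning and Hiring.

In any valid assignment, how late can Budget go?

Precedence pushes Budget to at least 3pm.
Budget at 6pm is achievable: Budget=6pm; Planning=3pm; Hiring=2pm; Postmortem=3pm; OffsitePrep=2pm.

6pm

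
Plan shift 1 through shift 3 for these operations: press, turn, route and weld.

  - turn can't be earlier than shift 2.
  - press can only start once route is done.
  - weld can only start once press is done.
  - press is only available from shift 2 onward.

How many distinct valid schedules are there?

Enumerating: turn -> shift 2; route -> shift 1; weld -> shift 3; press -> shift 2 | turn -> shift 3, weld -> shift 3, route -> shift 1, press -> shift 2.

2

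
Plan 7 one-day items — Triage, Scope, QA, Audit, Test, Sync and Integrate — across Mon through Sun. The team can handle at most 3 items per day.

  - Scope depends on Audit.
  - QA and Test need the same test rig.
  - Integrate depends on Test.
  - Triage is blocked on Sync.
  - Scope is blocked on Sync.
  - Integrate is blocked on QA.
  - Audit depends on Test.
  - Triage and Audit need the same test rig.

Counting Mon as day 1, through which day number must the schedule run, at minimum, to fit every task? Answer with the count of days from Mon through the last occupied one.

The precedence chain requires at least 3 distinct days.
With at most 3 per day and 7 tasks, at least 3 days are needed.
3 works (last occupied day: Wed): for example Sync in Mon; Scope in Wed; QA in Tue; Audit in Tue; Triage in Wed; Integrate in Wed; Test in Mon.

3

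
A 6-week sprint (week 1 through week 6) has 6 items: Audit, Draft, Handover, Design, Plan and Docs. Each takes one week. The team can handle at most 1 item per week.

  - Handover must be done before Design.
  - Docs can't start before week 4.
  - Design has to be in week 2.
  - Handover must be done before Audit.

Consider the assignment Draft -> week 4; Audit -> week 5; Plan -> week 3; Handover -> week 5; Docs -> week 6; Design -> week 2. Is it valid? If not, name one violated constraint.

Handover must be done before Audit — violated.
Docs can't start before week 4 — holds.
The team can handle at most 1 item per week — violated.
Handover must be done before Design — violated.
Design has to be in week 2 — holds.

No. The team can handle at most 1 item per week is not satisfied.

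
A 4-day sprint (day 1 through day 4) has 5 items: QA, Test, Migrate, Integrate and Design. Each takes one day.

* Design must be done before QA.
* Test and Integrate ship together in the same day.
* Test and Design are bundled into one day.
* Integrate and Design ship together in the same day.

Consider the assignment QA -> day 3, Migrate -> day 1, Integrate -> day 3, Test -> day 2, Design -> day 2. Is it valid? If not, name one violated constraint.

Design must be done before QA — holds.
Test and Design are bundled into one day — holds.
Test and Integrate ship together in the same day — violated.
Integrate and Design ship together in the same day — violated.

Invalid. Test and Integrate ship together in the same day.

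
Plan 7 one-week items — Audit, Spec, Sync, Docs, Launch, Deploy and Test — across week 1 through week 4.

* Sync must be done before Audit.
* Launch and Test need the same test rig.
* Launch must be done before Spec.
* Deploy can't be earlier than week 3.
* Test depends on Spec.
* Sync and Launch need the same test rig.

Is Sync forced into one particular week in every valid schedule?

Sync can be week 1 (e.g. Audit -> week 2, Docs -> week 1, Deploy -> week 3, Launch -> week 2, Sync -> week 1, Test -> week 4, Spec -> week 3) or week 2 (e.g. Test in week 3, Sync in week 2, Launch in week 1, Audit in week 3, Spec in week 2, Deploy in week 3, Docs in week 1).

No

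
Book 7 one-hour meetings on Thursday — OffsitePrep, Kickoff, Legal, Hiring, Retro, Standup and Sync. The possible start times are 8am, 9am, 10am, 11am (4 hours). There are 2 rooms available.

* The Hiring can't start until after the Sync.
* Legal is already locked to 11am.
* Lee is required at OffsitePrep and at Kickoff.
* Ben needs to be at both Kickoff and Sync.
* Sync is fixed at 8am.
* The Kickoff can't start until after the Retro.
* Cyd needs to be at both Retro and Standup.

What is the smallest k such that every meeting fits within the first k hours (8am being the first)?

4

The precedence chain requires at least 2 distinct hours.
With at most 2 per hour and 7 meetings, at least 4 hours are needed.
Legal can't be placed before 11am — that is hour 4 counting from 8am — so the schedule must run through at least 4 hours.
4 works (last occupied hour: 11am): for example Kickoff in 9am; Standup in 10am; Hiring in 9am; Legal in 11am; OffsitePrep in 10am; Retro in 8am; Sync in 8am.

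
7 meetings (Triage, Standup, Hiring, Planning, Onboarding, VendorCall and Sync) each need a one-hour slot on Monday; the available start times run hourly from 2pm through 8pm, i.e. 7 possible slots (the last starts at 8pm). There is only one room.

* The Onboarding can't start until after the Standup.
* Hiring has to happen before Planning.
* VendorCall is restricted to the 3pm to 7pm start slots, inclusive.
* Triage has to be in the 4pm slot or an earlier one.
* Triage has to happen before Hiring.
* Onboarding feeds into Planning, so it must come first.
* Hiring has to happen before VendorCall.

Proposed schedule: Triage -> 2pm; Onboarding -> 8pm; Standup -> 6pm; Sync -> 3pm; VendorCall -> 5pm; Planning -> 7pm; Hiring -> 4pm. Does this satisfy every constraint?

Invalid. Onboarding feeds into Planning, so it must come first.

The Onboarding can't start until after the Standup — holds.
Triage has to happen before Hiring — holds.
Triage has to be in the 4pm slot or an earlier one — holds.
Hiring has to happen before VendorCall — holds.
Onboarding feeds into Planning, so it must come first — violated.
VendorCall is restricted to the 3pm to 7pm start slots, inclusive — holds.
Hiring has to happen before Planning — holds.
There is only one room — holds.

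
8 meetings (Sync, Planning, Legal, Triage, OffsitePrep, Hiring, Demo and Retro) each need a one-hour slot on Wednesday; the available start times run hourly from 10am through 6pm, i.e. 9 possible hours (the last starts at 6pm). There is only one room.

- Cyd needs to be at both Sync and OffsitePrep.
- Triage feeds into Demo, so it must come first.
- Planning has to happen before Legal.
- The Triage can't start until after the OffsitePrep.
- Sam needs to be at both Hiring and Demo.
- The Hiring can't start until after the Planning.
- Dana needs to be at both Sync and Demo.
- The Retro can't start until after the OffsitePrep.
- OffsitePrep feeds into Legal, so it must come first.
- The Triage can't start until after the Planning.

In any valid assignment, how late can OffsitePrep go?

Downstream work caps OffsitePrep at 4pm.
OffsitePrep at 2pm is achievable: OffsitePrep in 2pm; Hiring in 11am; Demo in 5pm; Triage in 3pm; Planning in 10am; Retro in 6pm; Sync in 12pm; Legal in 4pm.
Nothing later works — the conflict and capacity constraints rule out every hour after 2pm.

2pm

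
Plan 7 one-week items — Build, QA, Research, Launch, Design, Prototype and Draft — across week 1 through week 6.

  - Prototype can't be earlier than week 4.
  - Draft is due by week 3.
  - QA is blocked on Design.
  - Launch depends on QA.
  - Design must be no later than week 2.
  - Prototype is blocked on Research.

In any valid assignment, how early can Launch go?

Precedence pushes Launch to at least week 3.
Launch at week 3 is achievable: Research -> week 1, QA -> week 2, Launch -> week 3, Draft -> week 1, Build -> week 1, Prototype -> week 4, Design -> week 1.

week 3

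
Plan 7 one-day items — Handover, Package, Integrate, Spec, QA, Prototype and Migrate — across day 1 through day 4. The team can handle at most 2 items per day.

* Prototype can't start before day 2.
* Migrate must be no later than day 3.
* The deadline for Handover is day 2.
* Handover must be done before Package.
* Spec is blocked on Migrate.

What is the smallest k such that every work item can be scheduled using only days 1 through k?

4

The precedence chain requires at least 2 distinct days.
With at most 2 per day and 7 work items, at least 4 days are needed.
4 works (last occupied day: day 4): for example Spec -> day 3; Handover -> day 1; Migrate -> day 1; Package -> day 2; Integrate -> day 3; QA -> day 4; Prototype -> day 2.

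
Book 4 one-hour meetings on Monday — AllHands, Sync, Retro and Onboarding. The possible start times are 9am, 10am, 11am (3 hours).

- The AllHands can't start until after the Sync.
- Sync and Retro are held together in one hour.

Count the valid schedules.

Splitting on AllHands: it can be 10am (3), 11am (6). Listing each branch's schedules as (Sync, Retro, Onboarding):
AllHands=10am: (9am,9am,9am) (9am,9am,10am) (9am,9am,11am) — 3.
AllHands=11am: (9am,9am,9am) (9am,9am,10am) (9am,9am,11am) (10am,10am,9am) (10am,10am,10am) (10am,10am,11am) — 6.
Summing: 3 + 6 = 9.

9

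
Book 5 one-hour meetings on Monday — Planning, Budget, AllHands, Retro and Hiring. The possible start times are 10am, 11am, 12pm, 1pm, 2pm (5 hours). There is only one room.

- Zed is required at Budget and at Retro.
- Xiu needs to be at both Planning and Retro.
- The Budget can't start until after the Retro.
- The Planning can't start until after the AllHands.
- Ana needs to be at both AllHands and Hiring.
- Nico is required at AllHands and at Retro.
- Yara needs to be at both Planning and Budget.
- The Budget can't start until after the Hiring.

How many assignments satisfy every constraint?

Splitting on Planning: it can be 11am (2), 12pm (4), 1pm (6), 2pm (8). Listing each branch's schedules as (Budget, AllHands, Retro, Hiring):
Planning=11am: (2pm,10am,12pm,1pm) (2pm,10am,1pm,12pm) — 2.
Planning=12pm: (2pm,10am,11am,1pm) (2pm,10am,1pm,11am) (2pm,11am,10am,1pm) (2pm,11am,1pm,10am) — 4.
Planning=1pm: (2pm,10am,11am,12pm) (2pm,10am,12pm,11am) (2pm,11am,10am,12pm) (2pm,11am,12pm,10am) (2pm,12pm,10am,11am) (2pm,12pm,11am,10am) — 6.
Planning=2pm: (12pm,1pm,10am,11am) (12pm,1pm,11am,10am) (1pm,10am,11am,12pm) (1pm,10am,12pm,11am) (1pm,11am,10am,12pm) (1pm,11am,12pm,10am) (1pm,12pm,10am,11am) (1pm,12pm,11am,10am) — 8.
Summing: 2 + 4 + 6 + 8 = 20.

20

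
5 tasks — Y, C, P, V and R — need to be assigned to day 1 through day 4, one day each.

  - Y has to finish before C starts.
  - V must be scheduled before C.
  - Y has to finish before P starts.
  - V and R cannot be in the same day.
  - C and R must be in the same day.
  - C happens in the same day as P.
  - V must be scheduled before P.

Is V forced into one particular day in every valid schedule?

No

V can be day 1 (e.g. Y -> day 1, V -> day 1, P -> day 2, R -> day 2, C -> day 2) or day 2 (e.g. P in day 3; V in day 2; R in day 3; C in day 3; Y in day 1).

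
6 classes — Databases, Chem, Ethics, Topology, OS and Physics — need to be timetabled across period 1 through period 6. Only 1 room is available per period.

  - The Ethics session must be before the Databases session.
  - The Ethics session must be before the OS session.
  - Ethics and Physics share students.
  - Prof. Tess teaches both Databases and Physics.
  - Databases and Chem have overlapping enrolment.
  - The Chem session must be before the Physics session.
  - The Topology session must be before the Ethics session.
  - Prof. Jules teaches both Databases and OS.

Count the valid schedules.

30

Splitting on Databases: it can be period 3 (3), period 4 (7), period 5 (10), period 6 (10). Listing each branch's schedules as (Chem, Ethics, Topology, OS, Physics) by period number:
Databases=period 3: (4,2,1,5,6) (4,2,1,6,5) (5,2,1,4,6) — 3.
Databases=period 4: (1,3,2,5,6) (1,3,2,6,5) (2,3,1,5,6) (2,3,1,6,5) (3,2,1,5,6) (3,2,1,6,5) (5,2,1,3,6) — 7.
Databases=period 5: (1,3,2,4,6) (1,3,2,6,4) (1,4,2,6,3) (1,4,3,6,2) (2,3,1,4,6) (2,3,1,6,4) (2,4,1,6,3) (3,2,1,4,6) (3,2,1,6,4) (4,2,1,3,6) — 10.
Databases=period 6: (1,3,2,4,5) (1,3,2,5,4) (1,4,2,5,3) (1,4,3,5,2) (2,3,1,4,5) (2,3,1,5,4) (2,4,1,5,3) (3,2,1,4,5) (3,2,1,5,4) (4,2,1,3,5) — 10.
Summing: 3 + 7 + 10 + 10 = 30.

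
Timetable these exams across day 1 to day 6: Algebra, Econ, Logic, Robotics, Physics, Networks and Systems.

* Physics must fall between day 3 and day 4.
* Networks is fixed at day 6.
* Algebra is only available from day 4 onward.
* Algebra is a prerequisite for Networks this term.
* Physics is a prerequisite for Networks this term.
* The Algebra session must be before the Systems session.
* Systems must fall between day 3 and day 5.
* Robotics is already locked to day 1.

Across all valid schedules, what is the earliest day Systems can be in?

Systems is available from day 3; precedence pushes Systems to at least day 5; Systems's own window allows nothing later than day 5.
Systems at day 5 is achievable: Econ -> day 1; Networks -> day 6; Robotics -> day 1; Logic -> day 1; Systems -> day 5; Physics -> day 3; Algebra -> day 4.

day 5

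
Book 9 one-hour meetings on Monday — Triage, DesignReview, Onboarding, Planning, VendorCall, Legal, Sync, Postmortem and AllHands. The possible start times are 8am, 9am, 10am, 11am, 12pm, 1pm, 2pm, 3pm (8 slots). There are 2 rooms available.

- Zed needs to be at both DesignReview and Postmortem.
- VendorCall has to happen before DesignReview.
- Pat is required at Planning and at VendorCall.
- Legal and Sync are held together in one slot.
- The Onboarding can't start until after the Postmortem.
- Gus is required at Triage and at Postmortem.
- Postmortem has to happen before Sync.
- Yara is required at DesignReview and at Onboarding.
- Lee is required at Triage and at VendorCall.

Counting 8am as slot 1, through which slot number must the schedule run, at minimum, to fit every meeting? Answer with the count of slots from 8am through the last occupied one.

The precedence chain requires at least 2 distinct slots.
With at most 2 per slot and 9 meetings, at least 5 slots are needed.
5 works (last occupied slot: 12pm): for example Onboarding -> 10am, Legal -> 11am, Triage -> 9am, DesignReview -> 9am, AllHands -> 12pm, Postmortem -> 8am, VendorCall -> 8am, Sync -> 11am, Planning -> 10am.

5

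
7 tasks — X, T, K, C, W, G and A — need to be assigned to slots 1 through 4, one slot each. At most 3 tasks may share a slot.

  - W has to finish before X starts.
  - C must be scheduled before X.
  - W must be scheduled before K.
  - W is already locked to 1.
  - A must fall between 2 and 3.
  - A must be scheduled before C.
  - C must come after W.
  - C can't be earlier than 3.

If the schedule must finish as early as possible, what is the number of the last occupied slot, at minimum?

4

The precedence chain requires at least 3 distinct slots.
With at most 3 per slot and 7 tasks, at least 3 slots are needed.
Propagating the time windows through the other constraints, X can't land before 4, so the schedule must run through at least slot 4.
4 works (last occupied slot: 4): for example K=2, C=3, A=2, W=1, T=1, X=4, G=1.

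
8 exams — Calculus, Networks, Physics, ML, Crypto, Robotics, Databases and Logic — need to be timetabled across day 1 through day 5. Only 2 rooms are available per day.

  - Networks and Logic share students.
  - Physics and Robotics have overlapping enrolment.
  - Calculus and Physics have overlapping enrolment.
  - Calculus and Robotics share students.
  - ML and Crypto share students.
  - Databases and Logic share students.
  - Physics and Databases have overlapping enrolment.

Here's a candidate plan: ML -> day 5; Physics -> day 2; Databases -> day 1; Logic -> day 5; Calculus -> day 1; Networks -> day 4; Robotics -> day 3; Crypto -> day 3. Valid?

Networks and Logic share students — holds.
Calculus and Physics have overlapping enrolment — holds.
Databases and Logic share students — holds.
Physics and Databases have overlapping enrolment — holds.
Calculus and Robotics share students — holds.
Physics and Robotics have overlapping enrolment — holds.
ML and Crypto share students — holds.
Only 2 rooms are available per day — holds.

Valid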